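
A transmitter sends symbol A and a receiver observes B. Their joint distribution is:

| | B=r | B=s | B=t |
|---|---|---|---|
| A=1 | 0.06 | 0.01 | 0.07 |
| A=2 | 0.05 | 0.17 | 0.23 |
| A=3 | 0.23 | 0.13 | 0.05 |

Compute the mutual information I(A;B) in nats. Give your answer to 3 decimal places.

Marginals: p(A) = (0.1400, 0.4500, 0.4100), p(B) = (0.3400, 0.3100, 0.3500).
I(A;B) = Σ p(x,y)·ln[p(x,y)/(p(x)p(y))].
  (1,r): 0.06·ln(1.2605) = 0.0139
  (1,s): 0.01·ln(0.2304) = -0.0147
  (1,t): 0.07·ln(1.4286) = 0.0250
  (2,r): 0.05·ln(0.3268) = -0.0559
  (2,s): 0.17·ln(1.2186) = 0.0336
  (2,t): 0.23·ln(1.4603) = 0.0871
  (3,r): 0.23·ln(1.6499) = 0.1152
  (3,s): 0.13·ln(1.0228) = 0.0029
  (3,t): 0.05·ln(0.3484) = -0.0527
Sum = 0.154 nats.

0.154 nats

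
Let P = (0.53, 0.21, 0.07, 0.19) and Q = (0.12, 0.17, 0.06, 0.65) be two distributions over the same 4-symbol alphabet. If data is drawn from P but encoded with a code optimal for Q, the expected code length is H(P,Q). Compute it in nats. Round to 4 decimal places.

H(P,Q) = −Σ p·ln q.
  −0.53·ln(0.12) = 1.12374
  −0.21·ln(0.17) = 0.37211
  −0.07·ln(0.06) = 0.19694
  −0.19·ln(0.65) = 0.08185
H(P,Q) = 1.7746 nats.

1.7746 nats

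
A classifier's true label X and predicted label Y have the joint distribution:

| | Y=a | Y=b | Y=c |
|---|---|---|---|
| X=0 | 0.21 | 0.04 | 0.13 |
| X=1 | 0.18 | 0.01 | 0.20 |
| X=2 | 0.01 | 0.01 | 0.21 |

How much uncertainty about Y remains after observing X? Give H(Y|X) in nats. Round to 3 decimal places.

Marginals: p(X) = (0.3800, 0.3900, 0.2300), p(Y) = (0.4000, 0.0600, 0.5400).
H(Y|X) = Σ p(X) · H(Y|X=·).
  X=0: p=0.3800, H(Y|X=0) = 0.9317
  X=1: p=0.3900, H(Y|X=1) = 0.7933
  X=2: p=0.2300, H(Y|X=2) = 0.3557
Weighted sum = 0.745 nats.

0.745 nats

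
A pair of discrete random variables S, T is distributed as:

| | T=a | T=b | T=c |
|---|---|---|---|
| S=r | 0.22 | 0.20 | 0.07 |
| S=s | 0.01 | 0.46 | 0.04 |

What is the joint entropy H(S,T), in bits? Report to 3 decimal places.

1.981 bits

H(S,T) = −Σ p(x,y)·log₂ p(x,y) over all 6 cells.
  cell (r,a): −0.22·log₂0.22 = 0.4806
  cell (r,b): −0.20·log₂0.20 = 0.4644
  cell (r,c): −0.07·log₂0.07 = 0.2686
  cell (s,a): −0.01·log₂0.01 = 0.0664
  cell (s,b): −0.46·log₂0.46 = 0.5153
  cell (s,c): −0.04·log₂0.04 = 0.1858
Sum = 1.981 bits.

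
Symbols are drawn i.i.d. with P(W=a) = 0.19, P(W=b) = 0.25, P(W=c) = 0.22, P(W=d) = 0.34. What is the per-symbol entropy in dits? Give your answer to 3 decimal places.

0.592 dits

H(W) = −Σ p·log₁₀ p.
  −(0.19)·log₁₀(0.19) = 0.1370
  −(0.25)·log₁₀(0.25) = 0.1505
  −(0.22)·log₁₀(0.22) = 0.1447
  −(0.34)·log₁₀(0.34) = 0.1593
Sum: 0.1370 + 0.1505 + 0.1447 + 0.1593 = 0.592 dits.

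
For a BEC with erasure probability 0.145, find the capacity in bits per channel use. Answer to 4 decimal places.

Binary erasure channel: capacity C = 1 − ε.
C = 1 − 0.145 = 0.8550 bits per channel use.

0.8550 bits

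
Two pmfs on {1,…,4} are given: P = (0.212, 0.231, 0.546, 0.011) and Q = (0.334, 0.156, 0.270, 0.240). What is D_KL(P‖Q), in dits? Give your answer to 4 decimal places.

0.1498 dits

D(P‖Q) = Σ p·log₁₀(p/q).
  0.212·log₁₀(0.212/0.334) = -0.04185
  0.231·log₁₀(0.231/0.156) = 0.03938
  0.546·log₁₀(0.546/0.270) = 0.16698
  0.011·log₁₀(0.011/0.240) = -0.01473
D(P‖Q) = 0.1498 dits.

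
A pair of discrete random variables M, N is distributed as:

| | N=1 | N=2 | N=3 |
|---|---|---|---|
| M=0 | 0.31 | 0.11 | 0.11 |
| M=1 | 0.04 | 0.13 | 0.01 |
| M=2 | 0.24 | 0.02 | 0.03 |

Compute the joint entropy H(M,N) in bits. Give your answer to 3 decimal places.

2.618 bits

H(M,N) = −Σ p(x,y)·log₂ p(x,y) over all 9 cells.
  cell (0,1): −0.31·log₂0.31 = 0.5238
  cell (0,2): −0.11·log₂0.11 = 0.3503
  cell (0,3): −0.11·log₂0.11 = 0.3503
  cell (1,1): −0.04·log₂0.04 = 0.1858
  cell (1,2): −0.13·log₂0.13 = 0.3826
  cell (1,3): −0.01·log₂0.01 = 0.0664
  cell (2,1): −0.24·log₂0.24 = 0.4941
  cell (2,2): −0.02·log₂0.02 = 0.1129
  cell (2,3): −0.03·log₂0.03 = 0.1518
Sum = 2.618 bits.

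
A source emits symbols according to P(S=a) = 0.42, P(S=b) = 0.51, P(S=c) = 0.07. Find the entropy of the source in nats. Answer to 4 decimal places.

0.8939 nats

H(S) = −Σ p·ln p.
  −(0.42)·ln(0.42) = 0.36435
  −(0.51)·ln(0.51) = 0.34341
  −(0.07)·ln(0.07) = 0.18615
Sum: 0.36435 + 0.34341 + 0.18615 = 0.8939 nats.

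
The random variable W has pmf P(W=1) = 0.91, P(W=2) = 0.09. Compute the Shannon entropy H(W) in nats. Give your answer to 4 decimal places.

H(W) = −Σ p·ln p.
  −(0.91)·ln(0.91) = 0.08582
  −(0.09)·ln(0.09) = 0.21672
Sum: 0.08582 + 0.21672 = 0.3025 nats.

0.3025 nats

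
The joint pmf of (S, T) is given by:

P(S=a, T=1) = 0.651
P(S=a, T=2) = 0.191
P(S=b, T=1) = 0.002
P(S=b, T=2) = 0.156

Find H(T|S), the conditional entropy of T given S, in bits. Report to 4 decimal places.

0.6659 bits

Marginals: p(S) = (0.8420, 0.1580), p(T) = (0.6530, 0.3470).
H(T|S) = Σ p(S) · H(T|S=·).
  S=a: p=0.8420, H(T|S=a) = 0.7725
  S=b: p=0.1580, H(T|S=b) = 0.0979
Weighted sum = 0.6659 bits.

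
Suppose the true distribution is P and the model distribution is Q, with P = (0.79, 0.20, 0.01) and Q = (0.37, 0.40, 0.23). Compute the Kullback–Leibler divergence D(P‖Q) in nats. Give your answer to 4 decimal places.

D(P‖Q) = Σ p·ln(p/q).
  0.79·ln(0.79/0.37) = 0.59924
  0.20·ln(0.20/0.40) = -0.13863
  0.01·ln(0.01/0.23) = -0.03135
D(P‖Q) = 0.4293 nats.

0.4293 nats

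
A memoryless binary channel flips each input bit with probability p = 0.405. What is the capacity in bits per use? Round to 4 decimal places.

0.0262 bits

Binary symmetric channel: C = 1 − h₂(ε) where h₂ is the binary entropy function.
h₂(0.405) = −0.405·log₂0.405 − 0.595·log₂0.595 = 0.9738.
C = 1 − 0.9738 = 0.0262 bits per channel use.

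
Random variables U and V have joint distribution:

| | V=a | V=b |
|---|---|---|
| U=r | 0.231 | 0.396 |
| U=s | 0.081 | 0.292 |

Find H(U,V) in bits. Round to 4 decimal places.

H(U,V) = −Σ p(x,y)·log₂ p(x,y) over all 4 cells.
  cell (r,a): −0.231·log₂0.231 = 0.48834
  cell (r,b): −0.396·log₂0.396 = 0.52923
  cell (s,a): −0.081·log₂0.081 = 0.29370
  cell (s,b): −0.292·log₂0.292 = 0.51858
Sum = 1.8298 bits.

1.8298 bits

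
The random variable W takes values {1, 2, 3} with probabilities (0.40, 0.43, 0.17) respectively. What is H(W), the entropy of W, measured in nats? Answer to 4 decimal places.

1.0307 nats

H(W) = −Σ p·ln p.
  −(0.40)·ln(0.40) = 0.36652
  −(0.43)·ln(0.43) = 0.36291
  −(0.17)·ln(0.17) = 0.30123
Sum: 0.36652 + 0.36291 + 0.30123 = 1.0307 nats.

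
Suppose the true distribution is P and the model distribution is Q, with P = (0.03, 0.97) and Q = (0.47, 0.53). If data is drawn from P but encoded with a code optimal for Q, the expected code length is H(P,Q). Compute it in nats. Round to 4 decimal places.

H(P,Q) = −Σ p·ln q.
  −0.03·ln(0.47) = 0.02265
  −0.97·ln(0.53) = 0.61583
H(P,Q) = 0.6385 nats.

0.6385 nats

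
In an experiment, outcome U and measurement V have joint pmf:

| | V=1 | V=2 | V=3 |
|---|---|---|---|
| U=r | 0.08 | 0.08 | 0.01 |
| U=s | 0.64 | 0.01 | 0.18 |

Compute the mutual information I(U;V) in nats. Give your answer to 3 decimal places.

Marginals: p(U) = (0.1700, 0.8300), p(V) = (0.7200, 0.0900, 0.1900).
I(U;V) = H(U) + H(V) − H(U,V).
H(U) = 0.4559, H(V) = 0.7688, H(U,V) = 1.0905.
I(U;V) = 0.4559 + 0.7688 − 1.0905 = 0.134 nats.

0.134 nats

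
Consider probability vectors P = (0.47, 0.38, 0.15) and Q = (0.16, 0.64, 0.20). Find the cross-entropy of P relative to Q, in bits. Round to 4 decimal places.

H(P,Q) = −Σ p·log₂ q.
  −0.47·log₂(0.16) = 1.24261
  −0.38·log₂(0.64) = 0.24467
  −0.15·log₂(0.20) = 0.34829
H(P,Q) = 1.8356 bits.

1.8356 bits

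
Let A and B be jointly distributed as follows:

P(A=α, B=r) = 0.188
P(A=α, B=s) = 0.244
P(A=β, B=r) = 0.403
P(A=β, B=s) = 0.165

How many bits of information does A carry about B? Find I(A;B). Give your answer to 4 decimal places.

Marginals: p(A) = (0.4320, 0.5680), p(B) = (0.5910, 0.4090).
I(A;B) = Σ p(x,y)·log₂[p(x,y)/(p(x)p(y))].
  (α,r): 0.188·log₂(0.7364) = -0.08301
  (α,s): 0.244·log₂(1.3810) = 0.11363
  (β,r): 0.403·log₂(1.2005) = 0.10625
  (β,s): 0.165·log₂(0.7103) = -0.08144
Sum = 0.0554 bits.

0.0554 bits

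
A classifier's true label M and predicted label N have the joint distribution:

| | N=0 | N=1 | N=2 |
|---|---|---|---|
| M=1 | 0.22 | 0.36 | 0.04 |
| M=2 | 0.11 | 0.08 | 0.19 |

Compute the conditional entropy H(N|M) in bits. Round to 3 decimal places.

Marginals: p(M) = (0.6200, 0.3800), p(N) = (0.3300, 0.4400, 0.2300).
H(N|M) = Σ p(M) · H(N|M=·).
  M=1: p=0.6200, H(N|M=1) = 1.2409
  M=2: p=0.3800, H(N|M=2) = 1.4910
Weighted sum = 1.336 bits.

1.336 bits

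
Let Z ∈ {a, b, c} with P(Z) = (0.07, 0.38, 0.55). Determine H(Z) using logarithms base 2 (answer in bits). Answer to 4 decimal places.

1.2734 bits

H(Z) = −Σ p·log₂ p.
  −(0.07)·log₂(0.07) = 0.26856
  −(0.38)·log₂(0.38) = 0.53045
  −(0.55)·log₂(0.55) = 0.47437
Sum: 0.26856 + 0.53045 + 0.47437 = 1.2734 bits.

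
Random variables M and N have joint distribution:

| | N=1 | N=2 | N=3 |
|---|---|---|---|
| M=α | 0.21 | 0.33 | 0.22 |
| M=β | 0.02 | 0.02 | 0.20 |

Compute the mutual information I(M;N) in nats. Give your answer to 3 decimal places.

Marginals: p(M) = (0.7600, 0.2400), p(N) = (0.2300, 0.3500, 0.4200).
I(M;N) = H(M) + H(N) − H(M,N).
H(M) = 0.5511, H(N) = 1.0698, H(M,N) = 1.5051.
I(M;N) = 0.5511 + 1.0698 − 1.5051 = 0.116 nats.

0.116 nats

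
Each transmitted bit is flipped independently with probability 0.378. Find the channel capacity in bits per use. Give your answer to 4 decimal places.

Binary symmetric channel: C = 1 − h₂(ε) where h₂ is the binary entropy function.
h₂(0.378) = −0.378·log₂0.378 − 0.622·log₂0.622 = 0.9566.
C = 1 − 0.9566 = 0.0434 bits per channel use.

0.0434 bits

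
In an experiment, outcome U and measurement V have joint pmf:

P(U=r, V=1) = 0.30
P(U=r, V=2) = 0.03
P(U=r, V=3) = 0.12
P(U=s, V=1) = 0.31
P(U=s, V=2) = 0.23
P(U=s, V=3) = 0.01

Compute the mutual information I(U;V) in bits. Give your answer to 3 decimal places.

0.198 bits

Marginals: p(U) = (0.4500, 0.5500), p(V) = (0.6100, 0.2600, 0.1300).
I(U;V) = Σ p(x,y)·log₂[p(x,y)/(p(x)p(y))].
  (r,1): 0.30·log₂(1.0929) = 0.0384
  (r,2): 0.03·log₂(0.2564) = -0.0589
  (r,3): 0.12·log₂(2.0513) = 0.1244
  (s,1): 0.31·log₂(0.9240) = -0.0354
  (s,2): 0.23·log₂(1.6084) = 0.1577
  (s,3): 0.01·log₂(0.1399) = -0.0284
Sum = 0.198 bits.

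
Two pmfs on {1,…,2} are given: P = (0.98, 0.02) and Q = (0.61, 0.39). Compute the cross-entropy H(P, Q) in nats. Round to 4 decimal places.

H(P,Q) = −Σ p·ln q.
  −0.98·ln(0.61) = 0.48441
  −0.02·ln(0.39) = 0.01883
H(P,Q) = 0.5032 nats.

0.5032 nats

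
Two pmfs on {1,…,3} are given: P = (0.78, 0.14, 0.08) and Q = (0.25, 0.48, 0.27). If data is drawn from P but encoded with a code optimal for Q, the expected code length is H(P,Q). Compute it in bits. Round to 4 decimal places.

H(P,Q) = −Σ p·log₂ q.
  −0.78·log₂(0.25) = 1.56000
  −0.14·log₂(0.48) = 0.14825
  −0.08·log₂(0.27) = 0.15112
H(P,Q) = 1.8594 bits.

1.8594 bits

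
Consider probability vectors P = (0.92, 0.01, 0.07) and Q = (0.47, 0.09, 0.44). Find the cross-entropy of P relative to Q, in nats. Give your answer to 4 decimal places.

0.7762 nats

H(P,Q) = −Σ p·ln q.
  −0.92·ln(0.47) = 0.69462
  −0.01·ln(0.09) = 0.02408
  −0.07·ln(0.44) = 0.05747
H(P,Q) = 0.7762 nats.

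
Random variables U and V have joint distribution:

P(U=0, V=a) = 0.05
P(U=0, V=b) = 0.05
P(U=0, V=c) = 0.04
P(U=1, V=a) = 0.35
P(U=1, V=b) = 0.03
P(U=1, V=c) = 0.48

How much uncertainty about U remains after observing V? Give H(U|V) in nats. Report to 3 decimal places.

0.345 nats

Marginals: p(U) = (0.1400, 0.8600), p(V) = (0.4000, 0.0800, 0.5200).
H(U|V) = Σ p(V) · H(U|V=·).
  V=a: p=0.4000, H(U|V=a) = 0.3768
  V=b: p=0.0800, H(U|V=b) = 0.6616
  V=c: p=0.5200, H(U|V=c) = 0.2712
Weighted sum = 0.345 nats.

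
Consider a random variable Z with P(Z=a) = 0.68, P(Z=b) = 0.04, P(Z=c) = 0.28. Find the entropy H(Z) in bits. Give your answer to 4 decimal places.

1.0783 bits

H(Z) = −Σ p·log₂ p.
  −(0.68)·log₂(0.68) = 0.37835
  −(0.04)·log₂(0.04) = 0.18575
  −(0.28)·log₂(0.28) = 0.51422
Sum: 0.37835 + 0.18575 + 0.51422 = 1.0783 bits.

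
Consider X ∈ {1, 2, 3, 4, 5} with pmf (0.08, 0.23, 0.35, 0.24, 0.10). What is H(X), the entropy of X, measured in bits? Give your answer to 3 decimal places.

2.136 bits

H(X) = −Σ p·log₂ p.
  −(0.08)·log₂(0.08) = 0.2915
  −(0.23)·log₂(0.23) = 0.4877
  −(0.35)·log₂(0.35) = 0.5301
  −(0.24)·log₂(0.24) = 0.4941
  −(0.10)·log₂(0.10) = 0.3322
Sum: 0.2915 + 0.4877 + 0.5301 + 0.4941 + 0.3322 = 2.136 bits.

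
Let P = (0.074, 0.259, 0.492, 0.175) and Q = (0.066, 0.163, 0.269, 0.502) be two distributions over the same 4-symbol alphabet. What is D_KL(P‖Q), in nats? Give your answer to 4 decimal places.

0.2410 nats

D(P‖Q) = Σ p·ln(p/q).
  0.074·ln(0.074/0.066) = 0.00847
  0.259·ln(0.259/0.163) = 0.11994
  0.492·ln(0.492/0.269) = 0.29705
  0.175·ln(0.175/0.502) = -0.18442
D(P‖Q) = 0.2410 nats.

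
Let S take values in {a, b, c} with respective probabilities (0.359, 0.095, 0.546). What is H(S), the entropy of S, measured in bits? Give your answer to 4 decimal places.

1.3299 bits

H(S) = −Σ p·log₂ p.
  −(0.359)·log₂(0.359) = 0.53058
  −(0.095)·log₂(0.095) = 0.32261
  −(0.546)·log₂(0.546) = 0.47667
Sum: 0.53058 + 0.32261 + 0.47667 = 1.3299 bits.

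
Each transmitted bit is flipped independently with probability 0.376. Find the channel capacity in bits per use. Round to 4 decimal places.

Binary symmetric channel: C = 1 − h₂(ε) where h₂ is the binary entropy function.
h₂(0.376) = −0.376·log₂0.376 − 0.624·log₂0.624 = 0.9552.
C = 1 − 0.9552 = 0.0448 bits per channel use.

0.0448 bits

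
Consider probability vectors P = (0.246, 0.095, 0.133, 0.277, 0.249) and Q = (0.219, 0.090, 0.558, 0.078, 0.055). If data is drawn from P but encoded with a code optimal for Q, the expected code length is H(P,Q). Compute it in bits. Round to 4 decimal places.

H(P,Q) = −Σ p·log₂ q.
  −0.246·log₂(0.219) = 0.53899
  −0.095·log₂(0.090) = 0.33002
  −0.133·log₂(0.558) = 0.11194
  −0.277·log₂(0.078) = 1.01947
  −0.249·log₂(0.055) = 1.04192
H(P,Q) = 3.0423 bits.

3.0423 bits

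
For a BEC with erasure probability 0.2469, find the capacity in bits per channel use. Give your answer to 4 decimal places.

0.7531 bits

Binary erasure channel: capacity C = 1 − ε.
C = 1 − 0.2469 = 0.7531 bits per channel use.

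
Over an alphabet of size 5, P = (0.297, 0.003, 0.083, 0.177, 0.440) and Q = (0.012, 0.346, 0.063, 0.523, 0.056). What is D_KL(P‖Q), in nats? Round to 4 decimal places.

1.6769 nats

D(P‖Q) = Σ p·ln(p/q).
  0.297·ln(0.297/0.012) = 0.95302
  0.003·ln(0.003/0.346) = -0.01424
  0.083·ln(0.083/0.063) = 0.02288
  0.177·ln(0.177/0.523) = -0.19177
  0.440·ln(0.440/0.056) = 0.90703
D(P‖Q) = 1.6769 nats.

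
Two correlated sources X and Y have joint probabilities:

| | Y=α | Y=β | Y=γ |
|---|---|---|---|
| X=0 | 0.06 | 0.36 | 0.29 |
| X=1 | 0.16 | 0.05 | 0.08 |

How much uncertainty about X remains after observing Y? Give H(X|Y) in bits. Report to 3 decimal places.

0.684 bits

Marginals: p(X) = (0.7100, 0.2900), p(Y) = (0.2200, 0.4100, 0.3700).
H(X|Y) = Σ p(Y) · H(X|Y=·).
  Y=α: p=0.2200, H(X|Y=α) = 0.8454
  Y=β: p=0.4100, H(X|Y=β) = 0.5349
  Y=γ: p=0.3700, H(X|Y=γ) = 0.7532
Weighted sum = 0.684 bits.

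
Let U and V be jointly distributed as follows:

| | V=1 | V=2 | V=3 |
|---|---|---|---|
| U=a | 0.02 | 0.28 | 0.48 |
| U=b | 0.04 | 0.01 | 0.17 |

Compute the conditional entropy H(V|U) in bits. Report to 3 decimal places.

Chain rule: H(V|U) = H(U,V) − H(U).
Marginals: p(U) = (0.7800, 0.2200), p(V) = (0.0600, 0.2900, 0.6500).
H(U,V) = 1.8221 bits; H(U) = 0.7602 bits.
H(V|U) = 1.8221 − 0.7602 = 1.062 bits.

1.062 bits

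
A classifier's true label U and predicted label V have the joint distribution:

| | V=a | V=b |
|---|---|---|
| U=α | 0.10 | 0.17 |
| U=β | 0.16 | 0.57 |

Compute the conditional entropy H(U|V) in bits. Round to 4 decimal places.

Marginals: p(U) = (0.2700, 0.7300), p(V) = (0.2600, 0.7400).
H(U|V) = Σ p(V) · H(U|V=·).
  V=a: p=0.2600, H(U|V=a) = 0.9612
  V=b: p=0.7400, H(U|V=b) = 0.7775
Weighted sum = 0.8253 bits.

0.8253 bits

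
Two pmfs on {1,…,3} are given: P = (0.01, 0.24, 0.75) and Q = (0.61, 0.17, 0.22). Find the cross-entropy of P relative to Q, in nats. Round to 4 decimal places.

H(P,Q) = −Σ p·ln q.
  −0.01·ln(0.61) = 0.00494
  −0.24·ln(0.17) = 0.42527
  −0.75·ln(0.22) = 1.13560
H(P,Q) = 1.5658 nats.

1.5658 nats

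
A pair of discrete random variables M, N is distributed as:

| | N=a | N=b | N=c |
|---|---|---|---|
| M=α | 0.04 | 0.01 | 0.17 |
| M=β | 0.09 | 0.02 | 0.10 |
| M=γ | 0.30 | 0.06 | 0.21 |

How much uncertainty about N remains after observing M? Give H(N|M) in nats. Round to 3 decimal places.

Marginals: p(M) = (0.2200, 0.2100, 0.5700), p(N) = (0.4300, 0.0900, 0.4800).
H(N|M) = Σ p(M) · H(N|M=·).
  M=α: p=0.2200, H(N|M=α) = 0.6497
  M=β: p=0.2100, H(N|M=β) = 0.9404
  M=γ: p=0.5700, H(N|M=γ) = 0.9427
Weighted sum = 0.878 nats.

0.878 nats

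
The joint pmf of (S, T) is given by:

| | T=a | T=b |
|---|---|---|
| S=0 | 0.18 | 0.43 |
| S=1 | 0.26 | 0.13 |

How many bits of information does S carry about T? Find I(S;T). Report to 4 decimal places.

0.0976 bits

Marginals: p(S) = (0.6100, 0.3900), p(T) = (0.4400, 0.5600).
I(S;T) = Σ p(x,y)·log₂[p(x,y)/(p(x)p(y))].
  (0,a): 0.18·log₂(0.6706) = -0.10375
  (0,b): 0.43·log₂(1.2588) = 0.14277
  (1,a): 0.26·log₂(1.5152) = 0.15586
  (1,b): 0.13·log₂(0.5952) = -0.09730
Sum = 0.0976 bits.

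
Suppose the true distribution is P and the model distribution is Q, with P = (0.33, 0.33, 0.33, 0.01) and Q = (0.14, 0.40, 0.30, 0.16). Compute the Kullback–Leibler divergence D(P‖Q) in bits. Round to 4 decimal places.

0.3220 bits

D(P‖Q) = Σ p·log₂(p/q).
  0.33·log₂(0.33/0.14) = 0.40822
  0.33·log₂(0.33/0.40) = -0.09159
  0.33·log₂(0.33/0.30) = 0.04538
  0.01·log₂(0.01/0.16) = -0.04000
D(P‖Q) = 0.3220 bits.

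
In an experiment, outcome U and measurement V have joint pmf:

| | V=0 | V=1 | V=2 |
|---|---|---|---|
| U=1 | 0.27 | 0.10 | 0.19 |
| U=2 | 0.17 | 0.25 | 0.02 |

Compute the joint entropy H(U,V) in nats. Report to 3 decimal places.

H(U,V) = −Σ p(x,y)·ln p(x,y) over all 6 cells.
  cell (1,0): −0.27·ln0.27 = 0.3535
  cell (1,1): −0.10·ln0.10 = 0.2303
  cell (1,2): −0.19·ln0.19 = 0.3155
  cell (2,0): −0.17·ln0.17 = 0.3012
  cell (2,1): −0.25·ln0.25 = 0.3466
  cell (2,2): −0.02·ln0.02 = 0.0782
Sum = 1.625 nats.

1.625 nats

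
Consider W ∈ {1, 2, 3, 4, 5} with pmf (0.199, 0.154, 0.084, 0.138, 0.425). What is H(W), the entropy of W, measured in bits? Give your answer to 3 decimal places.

2.098 bits

H(W) = −Σ p·log₂ p.
  −(0.199)·log₂(0.199) = 0.4635
  −(0.154)·log₂(0.154) = 0.4156
  −(0.084)·log₂(0.084) = 0.3002
  −(0.138)·log₂(0.138) = 0.3943
  −(0.425)·log₂(0.425) = 0.5246
Sum: 0.4635 + 0.4156 + 0.3002 + 0.3943 + 0.5246 = 2.098 bits.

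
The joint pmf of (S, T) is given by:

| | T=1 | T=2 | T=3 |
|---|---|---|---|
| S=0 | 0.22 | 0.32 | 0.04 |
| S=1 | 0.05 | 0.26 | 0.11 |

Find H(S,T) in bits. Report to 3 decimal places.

2.264 bits

H(S,T) = −Σ p(x,y)·log₂ p(x,y) over all 6 cells.
  cell (0,1): −0.22·log₂0.22 = 0.4806
  cell (0,2): −0.32·log₂0.32 = 0.5260
  cell (0,3): −0.04·log₂0.04 = 0.1858
  cell (1,1): −0.05·log₂0.05 = 0.2161
  cell (1,2): −0.26·log₂0.26 = 0.5053
  cell (1,3): −0.11·log₂0.11 = 0.3503
Sum = 2.264 bits.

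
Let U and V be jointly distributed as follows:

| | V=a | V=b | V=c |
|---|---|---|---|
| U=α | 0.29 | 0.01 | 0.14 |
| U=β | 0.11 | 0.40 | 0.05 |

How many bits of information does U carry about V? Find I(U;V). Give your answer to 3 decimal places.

Marginals: p(U) = (0.4400, 0.5600), p(V) = (0.4000, 0.4100, 0.1900).
I(U;V) = H(U) + H(V) − H(U,V).
H(U) = 0.9896, H(V) = 1.5114, H(U,V) = 2.0766.
I(U;V) = 0.9896 + 1.5114 − 2.0766 = 0.424 bits.

0.424 bits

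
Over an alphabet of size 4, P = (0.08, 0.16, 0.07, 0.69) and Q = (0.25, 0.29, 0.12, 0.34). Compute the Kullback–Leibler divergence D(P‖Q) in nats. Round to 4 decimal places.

D(P‖Q) = Σ p·ln(p/q).
  0.08·ln(0.08/0.25) = -0.09115
  0.16·ln(0.16/0.29) = -0.09515
  0.07·ln(0.07/0.12) = -0.03773
  0.69·ln(0.69/0.34) = 0.48834
D(P‖Q) = 0.2643 nats.

0.2643 nats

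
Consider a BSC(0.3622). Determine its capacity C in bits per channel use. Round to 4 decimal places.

0.0555 bits

Binary symmetric channel: C = 1 − h₂(ε) where h₂ is the binary entropy function.
h₂(0.3622) = −0.3622·log₂0.3622 − 0.6378·log₂0.6378 = 0.9445.
C = 1 − 0.9445 = 0.0555 bits per channel use.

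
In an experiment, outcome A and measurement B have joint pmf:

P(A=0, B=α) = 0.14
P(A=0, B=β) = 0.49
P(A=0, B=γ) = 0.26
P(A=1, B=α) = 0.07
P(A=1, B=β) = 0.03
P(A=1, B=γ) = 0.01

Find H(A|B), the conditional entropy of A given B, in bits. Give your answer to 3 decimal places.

Marginals: p(A) = (0.8900, 0.1100), p(B) = (0.2100, 0.5200, 0.2700).
H(A|B) = Σ p(B) · H(A|B=·).
  B=α: p=0.2100, H(A|B=α) = 0.9183
  B=β: p=0.5200, H(A|B=β) = 0.3182
  B=γ: p=0.2700, H(A|B=γ) = 0.2285
Weighted sum = 0.420 bits.

0.420 bits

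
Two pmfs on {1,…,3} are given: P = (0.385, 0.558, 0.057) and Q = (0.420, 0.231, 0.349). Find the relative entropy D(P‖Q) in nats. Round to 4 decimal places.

D(P‖Q) = Σ p·ln(p/q).
  0.385·ln(0.385/0.420) = -0.03350
  0.558·ln(0.558/0.231) = 0.49212
  0.057·ln(0.057/0.349) = -0.10329
D(P‖Q) = 0.3553 nats.

0.3553 nats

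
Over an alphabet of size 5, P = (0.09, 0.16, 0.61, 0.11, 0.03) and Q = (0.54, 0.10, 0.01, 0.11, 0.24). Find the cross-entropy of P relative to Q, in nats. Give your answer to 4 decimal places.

3.5186 nats

H(P,Q) = −Σ p·ln q.
  −0.09·ln(0.54) = 0.05546
  −0.16·ln(0.10) = 0.36841
  −0.61·ln(0.01) = 2.80915
  −0.11·ln(0.11) = 0.24280
  −0.03·ln(0.24) = 0.04281
H(P,Q) = 3.5186 nats.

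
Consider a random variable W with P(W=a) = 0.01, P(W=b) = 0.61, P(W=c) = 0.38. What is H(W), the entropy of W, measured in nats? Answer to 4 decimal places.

0.7153 nats

H(W) = −Σ p·ln p.
  −(0.01)·ln(0.01) = 0.04605
  −(0.61)·ln(0.61) = 0.30152
  −(0.38)·ln(0.38) = 0.36768
Sum: 0.04605 + 0.30152 + 0.36768 = 0.7153 nats.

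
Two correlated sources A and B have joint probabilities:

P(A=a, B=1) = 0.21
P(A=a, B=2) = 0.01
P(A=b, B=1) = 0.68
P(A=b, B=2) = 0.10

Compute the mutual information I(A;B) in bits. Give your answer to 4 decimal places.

Marginals: p(A) = (0.2200, 0.7800), p(B) = (0.8900, 0.1100).
I(A;B) = Σ p(x,y)·log₂[p(x,y)/(p(x)p(y))].
  (a,1): 0.21·log₂(1.0725) = 0.02121
  (a,2): 0.01·log₂(0.4132) = -0.01275
  (b,1): 0.68·log₂(0.9795) = -0.02028
  (b,2): 0.10·log₂(1.1655) = 0.02210
Sum = 0.0103 bits.

0.0103 bits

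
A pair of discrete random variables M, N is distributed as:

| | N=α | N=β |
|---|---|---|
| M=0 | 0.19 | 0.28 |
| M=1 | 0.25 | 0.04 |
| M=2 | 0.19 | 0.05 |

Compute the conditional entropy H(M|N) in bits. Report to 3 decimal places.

Chain rule: H(M|N) = H(M,N) − H(N).
Marginals: p(M) = (0.4700, 0.2900, 0.2400), p(N) = (0.6300, 0.3700).
H(M,N) = 2.3265 bits; H(N) = 0.9507 bits.
H(M|N) = 2.3265 − 0.9507 = 1.376 bits.

1.376 bits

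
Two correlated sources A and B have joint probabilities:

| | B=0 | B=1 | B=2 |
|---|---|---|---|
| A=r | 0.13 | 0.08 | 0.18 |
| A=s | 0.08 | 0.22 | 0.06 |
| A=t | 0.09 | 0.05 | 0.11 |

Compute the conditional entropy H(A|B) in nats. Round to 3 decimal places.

0.993 nats

Chain rule: H(A|B) = H(A,B) − H(B).
Marginals: p(A) = (0.3900, 0.3600, 0.2500), p(B) = (0.3000, 0.3500, 0.3500).
H(A,B) = 2.0892 nats; H(B) = 1.0961 nats.
H(A|B) = 2.0892 − 1.0961 = 0.993 nats.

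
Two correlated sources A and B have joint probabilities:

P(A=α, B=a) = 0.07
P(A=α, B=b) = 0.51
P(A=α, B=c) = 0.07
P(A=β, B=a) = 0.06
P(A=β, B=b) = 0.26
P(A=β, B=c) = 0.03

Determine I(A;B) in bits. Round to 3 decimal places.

Marginals: p(A) = (0.6500, 0.3500), p(B) = (0.1300, 0.7700, 0.1000).
I(A;B) = H(A) + H(B) − H(A,B).
H(A) = 0.9341, H(B) = 1.0052, H(A,B) = 1.9331.
I(A;B) = 0.9341 + 1.0052 − 1.9331 = 0.006 bits.

0.006 bits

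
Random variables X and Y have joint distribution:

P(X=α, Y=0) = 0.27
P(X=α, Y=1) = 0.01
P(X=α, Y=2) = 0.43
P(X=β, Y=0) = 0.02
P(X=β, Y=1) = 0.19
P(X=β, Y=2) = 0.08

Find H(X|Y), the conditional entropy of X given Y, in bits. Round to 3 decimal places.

Chain rule: H(X|Y) = H(X,Y) − H(Y).
Marginals: p(X) = (0.7100, 0.2900), p(Y) = (0.2900, 0.2000, 0.5100).
H(X,Y) = 1.9596 bits; H(Y) = 1.4777 bits.
H(X|Y) = 1.9596 − 1.4777 = 0.482 bits.

0.482 bits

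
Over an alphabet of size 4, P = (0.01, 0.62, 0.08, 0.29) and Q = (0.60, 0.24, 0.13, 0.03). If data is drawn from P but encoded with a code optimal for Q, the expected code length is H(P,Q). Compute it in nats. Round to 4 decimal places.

H(P,Q) = −Σ p·ln q.
  −0.01·ln(0.60) = 0.00511
  −0.62·ln(0.24) = 0.88481
  −0.08·ln(0.13) = 0.16322
  −0.29·ln(0.03) = 1.01690
H(P,Q) = 2.0700 nats.

2.0700 nats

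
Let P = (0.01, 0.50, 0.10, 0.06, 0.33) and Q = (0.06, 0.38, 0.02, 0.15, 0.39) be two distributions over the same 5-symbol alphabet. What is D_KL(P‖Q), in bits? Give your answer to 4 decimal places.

0.2455 bits

D(P‖Q) = Σ p·log₂(p/q).
  0.01·log₂(0.01/0.06) = -0.02585
  0.50·log₂(0.50/0.38) = 0.19796
  0.10·log₂(0.10/0.02) = 0.23219
  0.06·log₂(0.06/0.15) = -0.07932
  0.33·log₂(0.33/0.39) = -0.07953
D(P‖Q) = 0.2455 bits.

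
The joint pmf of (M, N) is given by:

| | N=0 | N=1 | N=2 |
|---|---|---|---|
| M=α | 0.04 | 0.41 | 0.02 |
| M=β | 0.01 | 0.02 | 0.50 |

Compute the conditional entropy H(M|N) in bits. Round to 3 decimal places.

0.275 bits

Marginals: p(M) = (0.4700, 0.5300), p(N) = (0.0500, 0.4300, 0.5200).
H(M|N) = Σ p(N) · H(M|N=·).
  N=0: p=0.0500, H(M|N=0) = 0.7219
  N=1: p=0.4300, H(M|N=1) = 0.2714
  N=2: p=0.5200, H(M|N=2) = 0.2352
Weighted sum = 0.275 bits.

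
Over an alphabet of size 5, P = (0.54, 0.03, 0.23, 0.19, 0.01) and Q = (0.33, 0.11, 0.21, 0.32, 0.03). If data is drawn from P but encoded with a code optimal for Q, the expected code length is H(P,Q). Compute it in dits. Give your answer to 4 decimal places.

0.5539 dits

H(P,Q) = −Σ p·log₁₀ q.
  −0.54·log₁₀(0.33) = 0.26000
  −0.03·log₁₀(0.11) = 0.02876
  −0.23·log₁₀(0.21) = 0.15589
  −0.19·log₁₀(0.32) = 0.09402
  −0.01·log₁₀(0.03) = 0.01523
H(P,Q) = 0.5539 dits.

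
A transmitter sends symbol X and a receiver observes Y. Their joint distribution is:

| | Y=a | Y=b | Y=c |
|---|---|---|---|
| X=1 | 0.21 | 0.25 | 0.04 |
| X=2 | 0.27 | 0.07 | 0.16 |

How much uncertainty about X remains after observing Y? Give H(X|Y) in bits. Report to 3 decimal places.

Chain rule: H(X|Y) = H(X,Y) − H(Y).
Marginals: p(X) = (0.5000, 0.5000), p(Y) = (0.4800, 0.3200, 0.2000).
H(X,Y) = 2.3602 bits; H(Y) = 1.4987 bits.
H(X|Y) = 2.3602 − 1.4987 = 0.861 bits.

0.861 bits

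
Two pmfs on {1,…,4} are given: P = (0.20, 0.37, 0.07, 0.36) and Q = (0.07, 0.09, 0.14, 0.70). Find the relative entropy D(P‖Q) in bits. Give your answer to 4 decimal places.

D(P‖Q) = Σ p·log₂(p/q).
  0.20·log₂(0.20/0.07) = 0.30291
  0.37·log₂(0.37/0.09) = 0.75463
  0.07·log₂(0.07/0.14) = -0.07000
  0.36·log₂(0.36/0.70) = -0.34537
D(P‖Q) = 0.6422 bits.

0.6422 bits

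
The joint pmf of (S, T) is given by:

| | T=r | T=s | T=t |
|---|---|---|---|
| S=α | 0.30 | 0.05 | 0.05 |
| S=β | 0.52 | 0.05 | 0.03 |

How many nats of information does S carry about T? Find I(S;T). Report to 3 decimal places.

Marginals: p(S) = (0.4000, 0.6000), p(T) = (0.8200, 0.1000, 0.0800).
I(S;T) = Σ p(x,y)·ln[p(x,y)/(p(x)p(y))].
  (α,r): 0.30·ln(0.9146) = -0.0268
  (α,s): 0.05·ln(1.2500) = 0.0112
  (α,t): 0.05·ln(1.5625) = 0.0223
  (β,r): 0.52·ln(1.0569) = 0.0288
  (β,s): 0.05·ln(0.8333) = -0.0091
  (β,t): 0.03·ln(0.6250) = -0.0141
Sum = 0.012 nats.

0.012 nats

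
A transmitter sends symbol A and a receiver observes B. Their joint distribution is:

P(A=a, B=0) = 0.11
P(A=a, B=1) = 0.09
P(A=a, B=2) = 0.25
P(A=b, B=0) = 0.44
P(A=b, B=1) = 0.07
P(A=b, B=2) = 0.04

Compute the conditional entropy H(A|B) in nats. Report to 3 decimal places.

0.501 nats

Chain rule: H(A|B) = H(A,B) − H(B).
Marginals: p(A) = (0.4500, 0.5500), p(B) = (0.5500, 0.1600, 0.2900).
H(A,B) = 1.4822 nats; H(B) = 0.9810 nats.
H(A|B) = 1.4822 − 0.9810 = 0.501 nats.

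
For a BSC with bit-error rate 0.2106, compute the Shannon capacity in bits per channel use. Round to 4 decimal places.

Binary symmetric channel: C = 1 − h₂(ε) where h₂ is the binary entropy function.
h₂(0.2106) = −0.2106·log₂0.2106 − 0.7894·log₂0.7894 = 0.7426.
C = 1 − 0.7426 = 0.2574 bits per channel use.

0.2574 bits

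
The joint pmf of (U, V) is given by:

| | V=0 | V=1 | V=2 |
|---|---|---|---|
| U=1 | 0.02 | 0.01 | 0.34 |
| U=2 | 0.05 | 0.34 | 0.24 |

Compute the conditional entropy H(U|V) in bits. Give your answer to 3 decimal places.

Marginals: p(U) = (0.3700, 0.6300), p(V) = (0.0700, 0.3500, 0.5800).
H(U|V) = Σ p(V) · H(U|V=·).
  V=0: p=0.0700, H(U|V=0) = 0.8631
  V=1: p=0.3500, H(U|V=1) = 0.1872
  V=2: p=0.5800, H(U|V=2) = 0.9784
Weighted sum = 0.693 bits.

0.693 bits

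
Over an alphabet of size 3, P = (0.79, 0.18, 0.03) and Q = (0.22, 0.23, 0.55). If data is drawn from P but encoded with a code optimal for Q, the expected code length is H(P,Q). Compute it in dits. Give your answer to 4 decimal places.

H(P,Q) = −Σ p·log₁₀ q.
  −0.79·log₁₀(0.22) = 0.51949
  −0.18·log₁₀(0.23) = 0.11489
  −0.03·log₁₀(0.55) = 0.00779
H(P,Q) = 0.6422 dits.

0.6422 dits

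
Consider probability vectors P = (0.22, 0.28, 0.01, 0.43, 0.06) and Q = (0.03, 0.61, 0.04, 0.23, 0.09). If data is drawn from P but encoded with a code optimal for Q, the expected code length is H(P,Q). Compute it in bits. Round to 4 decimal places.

2.4792 bits

H(P,Q) = −Σ p·log₂ q.
  −0.22·log₂(0.03) = 1.11296
  −0.28·log₂(0.61) = 0.19967
  −0.01·log₂(0.04) = 0.04644
  −0.43·log₂(0.23) = 0.91173
  −0.06·log₂(0.09) = 0.20844
H(P,Q) = 2.4792 bits.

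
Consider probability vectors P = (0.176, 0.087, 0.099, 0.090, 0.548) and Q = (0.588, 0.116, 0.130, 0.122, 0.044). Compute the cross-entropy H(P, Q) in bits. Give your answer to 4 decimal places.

3.4392 bits

H(P,Q) = −Σ p·log₂ q.
  −0.176·log₂(0.588) = 0.13484
  −0.087·log₂(0.116) = 0.27038
  −0.099·log₂(0.130) = 0.29140
  −0.090·log₂(0.122) = 0.27315
  −0.548·log₂(0.044) = 2.46948
H(P,Q) = 3.4392 bits.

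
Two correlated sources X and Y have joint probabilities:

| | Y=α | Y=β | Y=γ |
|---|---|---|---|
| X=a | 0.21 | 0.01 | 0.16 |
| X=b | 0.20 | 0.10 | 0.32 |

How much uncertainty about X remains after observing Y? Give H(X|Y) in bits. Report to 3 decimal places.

Chain rule: H(X|Y) = H(X,Y) − H(Y).
Marginals: p(X) = (0.3800, 0.6200), p(Y) = (0.4100, 0.1100, 0.4800).
H(X,Y) = 2.2849 bits; H(Y) = 1.3859 bits.
H(X|Y) = 2.2849 − 1.3859 = 0.899 bits.

0.899 bits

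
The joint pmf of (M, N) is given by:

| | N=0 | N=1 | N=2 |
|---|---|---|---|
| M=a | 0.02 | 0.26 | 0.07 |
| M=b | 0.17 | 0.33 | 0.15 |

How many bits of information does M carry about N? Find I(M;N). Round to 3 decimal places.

0.059 bits

Marginals: p(M) = (0.3500, 0.6500), p(N) = (0.1900, 0.5900, 0.2200).
I(M;N) = Σ p(x,y)·log₂[p(x,y)/(p(x)p(y))].
  (a,0): 0.02·log₂(0.3008) = -0.0347
  (a,1): 0.26·log₂(1.2591) = 0.0864
  (a,2): 0.07·log₂(0.9091) = -0.0096
  (b,0): 0.17·log₂(1.3765) = 0.0784
  (b,1): 0.33·log₂(0.8605) = -0.0715
  (b,2): 0.15·log₂(1.0490) = 0.0103
Sum = 0.059 bits.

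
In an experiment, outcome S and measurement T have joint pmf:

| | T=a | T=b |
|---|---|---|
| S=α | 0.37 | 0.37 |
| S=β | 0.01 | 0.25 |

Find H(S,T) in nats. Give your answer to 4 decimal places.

H(S,T) = −Σ p(x,y)·ln p(x,y) over all 4 cells.
  cell (α,a): −0.37·ln0.37 = 0.36787
  cell (α,b): −0.37·ln0.37 = 0.36787
  cell (β,a): −0.01·ln0.01 = 0.04605
  cell (β,b): −0.25·ln0.25 = 0.34657
Sum = 1.1284 nats.

1.1284 nats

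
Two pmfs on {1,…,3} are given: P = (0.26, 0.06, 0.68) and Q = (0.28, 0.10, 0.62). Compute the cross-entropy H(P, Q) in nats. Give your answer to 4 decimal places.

H(P,Q) = −Σ p·ln q.
  −0.26·ln(0.28) = 0.33097
  −0.06·ln(0.10) = 0.13816
  −0.68·ln(0.62) = 0.32506
H(P,Q) = 0.7942 nats.

0.7942 nats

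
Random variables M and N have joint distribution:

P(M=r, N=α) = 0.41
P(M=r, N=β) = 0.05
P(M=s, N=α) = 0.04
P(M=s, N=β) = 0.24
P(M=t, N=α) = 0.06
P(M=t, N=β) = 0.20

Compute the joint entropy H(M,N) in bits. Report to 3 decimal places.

2.131 bits

H(M,N) = −Σ p(x,y)·log₂ p(x,y) over all 6 cells.
  cell (r,α): −0.41·log₂0.41 = 0.5274
  cell (r,β): −0.05·log₂0.05 = 0.2161
  cell (s,α): −0.04·log₂0.04 = 0.1858
  cell (s,β): −0.24·log₂0.24 = 0.4941
  cell (t,α): −0.06·log₂0.06 = 0.2435
  cell (t,β): −0.20·log₂0.20 = 0.4644
Sum = 2.131 bits.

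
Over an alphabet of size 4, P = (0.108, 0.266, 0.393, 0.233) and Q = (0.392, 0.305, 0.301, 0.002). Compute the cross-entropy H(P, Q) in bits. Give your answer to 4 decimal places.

3.3714 bits

H(P,Q) = −Σ p·log₂ q.
  −0.108·log₂(0.392) = 0.14592
  −0.266·log₂(0.305) = 0.45569
  −0.393·log₂(0.301) = 0.68074
  −0.233·log₂(0.002) = 2.08903
H(P,Q) = 3.3714 bits.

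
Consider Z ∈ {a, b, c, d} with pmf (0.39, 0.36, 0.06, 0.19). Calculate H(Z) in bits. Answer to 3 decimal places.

H(Z) = −Σ p·log₂ p.
  −(0.39)·log₂(0.39) = 0.5298
  −(0.36)·log₂(0.36) = 0.5306
  −(0.06)·log₂(0.06) = 0.2435
  −(0.19)·log₂(0.19) = 0.4552
Sum: 0.5298 + 0.5306 + 0.2435 + 0.4552 = 1.759 bits.

1.759 bits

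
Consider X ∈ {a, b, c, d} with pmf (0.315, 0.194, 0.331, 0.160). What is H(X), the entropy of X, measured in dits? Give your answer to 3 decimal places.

0.582 dits

H(X) = −Σ p·log₁₀ p.
  −(0.315)·log₁₀(0.315) = 0.1580
  −(0.194)·log₁₀(0.194) = 0.1382
  −(0.331)·log₁₀(0.331) = 0.1589
  −(0.160)·log₁₀(0.160) = 0.1273
Sum: 0.1580 + 0.1382 + 0.1589 + 0.1273 = 0.582 dits.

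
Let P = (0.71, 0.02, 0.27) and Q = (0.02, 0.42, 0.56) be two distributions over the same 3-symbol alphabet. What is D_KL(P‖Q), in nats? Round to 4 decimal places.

D(P‖Q) = Σ p·ln(p/q).
  0.71·ln(0.71/0.02) = 2.53437
  0.02·ln(0.02/0.42) = -0.06089
  0.27·ln(0.27/0.56) = -0.19697
D(P‖Q) = 2.2765 nats.

2.2765 nats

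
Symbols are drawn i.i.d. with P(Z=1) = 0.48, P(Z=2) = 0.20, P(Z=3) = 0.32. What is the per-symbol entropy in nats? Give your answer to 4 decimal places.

1.0388 nats

H(Z) = −Σ p·ln p.
  −(0.48)·ln(0.48) = 0.35231
  −(0.20)·ln(0.20) = 0.32189
  −(0.32)·ln(0.32) = 0.36462
Sum: 0.35231 + 0.32189 + 0.36462 = 1.0388 nats.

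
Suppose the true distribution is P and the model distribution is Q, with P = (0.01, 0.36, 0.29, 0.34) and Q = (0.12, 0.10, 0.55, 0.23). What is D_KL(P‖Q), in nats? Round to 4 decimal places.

D(P‖Q) = Σ p·ln(p/q).
  0.01·ln(0.01/0.12) = -0.02485
  0.36·ln(0.36/0.10) = 0.46114
  0.29·ln(0.29/0.55) = -0.18561
  0.34·ln(0.34/0.23) = 0.13289
D(P‖Q) = 0.3836 nats.

0.3836 nats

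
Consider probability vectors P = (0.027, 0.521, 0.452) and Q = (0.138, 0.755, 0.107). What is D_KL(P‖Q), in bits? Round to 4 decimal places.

0.5972 bits

D(P‖Q) = Σ p·log₂(p/q).
  0.027·log₂(0.027/0.138) = -0.06355
  0.521·log₂(0.521/0.755) = -0.27884
  0.452·log₂(0.452/0.107) = 0.93958
D(P‖Q) = 0.5972 bits.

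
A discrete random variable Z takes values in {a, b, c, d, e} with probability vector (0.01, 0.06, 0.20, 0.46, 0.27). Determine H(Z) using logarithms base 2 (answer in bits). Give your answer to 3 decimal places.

H(Z) = −Σ p·log₂ p.
  −(0.01)·log₂(0.01) = 0.0664
  −(0.06)·log₂(0.06) = 0.2435
  −(0.20)·log₂(0.20) = 0.4644
  −(0.46)·log₂(0.46) = 0.5153
  −(0.27)·log₂(0.27) = 0.5100
Sum: 0.0664 + 0.2435 + 0.4644 + 0.5153 + 0.5100 = 1.800 bits.

1.800 bits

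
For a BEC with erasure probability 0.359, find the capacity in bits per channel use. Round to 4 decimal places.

0.6410 bits

Binary erasure channel: capacity C = 1 − ε.
C = 1 − 0.359 = 0.6410 bits per channel use.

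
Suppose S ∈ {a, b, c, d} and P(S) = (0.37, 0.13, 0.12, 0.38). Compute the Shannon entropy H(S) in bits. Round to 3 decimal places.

1.811 bits

H(S) = −Σ p·log₂ p.
  −(0.37)·log₂(0.37) = 0.5307
  −(0.13)·log₂(0.13) = 0.3826
  −(0.12)·log₂(0.12) = 0.3671
  −(0.38)·log₂(0.38) = 0.5305
Sum: 0.5307 + 0.3826 + 0.3671 + 0.5305 = 1.811 bits.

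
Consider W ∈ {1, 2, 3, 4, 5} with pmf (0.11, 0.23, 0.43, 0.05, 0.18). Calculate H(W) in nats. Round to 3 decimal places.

1.402 nats

H(W) = −Σ p·ln p.
  −(0.11)·ln(0.11) = 0.2428
  −(0.23)·ln(0.23) = 0.3380
  −(0.43)·ln(0.43) = 0.3629
  −(0.05)·ln(0.05) = 0.1498
  −(0.18)·ln(0.18) = 0.3087
Sum: 0.2428 + 0.3380 + 0.3629 + 0.1498 + 0.3087 = 1.402 nats.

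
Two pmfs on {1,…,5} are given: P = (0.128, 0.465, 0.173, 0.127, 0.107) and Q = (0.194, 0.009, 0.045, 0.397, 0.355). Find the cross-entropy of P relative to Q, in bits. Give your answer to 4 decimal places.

H(P,Q) = −Σ p·log₂ q.
  −0.128·log₂(0.194) = 0.30283
  −0.465·log₂(0.009) = 3.16007
  −0.173·log₂(0.045) = 0.77399
  −0.127·log₂(0.397) = 0.16926
  −0.107·log₂(0.355) = 0.15987
H(P,Q) = 4.5660 bits.

4.5660 bits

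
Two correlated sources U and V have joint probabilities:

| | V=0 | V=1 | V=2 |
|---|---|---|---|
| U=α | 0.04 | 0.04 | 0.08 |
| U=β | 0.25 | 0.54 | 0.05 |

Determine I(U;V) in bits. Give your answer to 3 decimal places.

Marginals: p(U) = (0.1600, 0.8400), p(V) = (0.2900, 0.5800, 0.1300).
I(U;V) = Σ p(x,y)·log₂[p(x,y)/(p(x)p(y))].
  (α,0): 0.04·log₂(0.8621) = -0.0086
  (α,1): 0.04·log₂(0.4310) = -0.0486
  (α,2): 0.08·log₂(3.8462) = 0.1555
  (β,0): 0.25·log₂(1.0263) = 0.0094
  (β,1): 0.54·log₂(1.1084) = 0.0802
  (β,2): 0.05·log₂(0.4579) = -0.0563
Sum = 0.132 bits.

0.132 bits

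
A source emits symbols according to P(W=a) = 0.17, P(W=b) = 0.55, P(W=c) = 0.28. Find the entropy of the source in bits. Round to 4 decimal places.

1.4232 bits

H(W) = −Σ p·log₂ p.
  −(0.17)·log₂(0.17) = 0.43459
  −(0.55)·log₂(0.55) = 0.47437
  −(0.28)·log₂(0.28) = 0.51422
Sum: 0.43459 + 0.47437 + 0.51422 = 1.4232 bits.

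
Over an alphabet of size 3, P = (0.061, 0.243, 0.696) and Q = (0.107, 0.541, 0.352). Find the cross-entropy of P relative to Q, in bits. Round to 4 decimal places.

1.4605 bits

H(P,Q) = −Σ p·log₂ q.
  −0.061·log₂(0.107) = 0.19668
  −0.243·log₂(0.541) = 0.21537
  −0.696·log₂(0.352) = 1.04842
H(P,Q) = 1.4605 bits.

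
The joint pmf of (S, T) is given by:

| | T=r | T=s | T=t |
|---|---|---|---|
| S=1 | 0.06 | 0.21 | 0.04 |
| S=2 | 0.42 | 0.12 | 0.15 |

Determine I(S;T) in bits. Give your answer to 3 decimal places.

0.179 bits

Marginals: p(S) = (0.3100, 0.6900), p(T) = (0.4800, 0.3300, 0.1900).
I(S;T) = H(S) + H(T) − H(S,T).
H(S) = 0.8932, H(T) = 1.4913, H(S,T) = 2.2054.
I(S;T) = 0.8932 + 1.4913 − 2.2054 = 0.179 bits.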